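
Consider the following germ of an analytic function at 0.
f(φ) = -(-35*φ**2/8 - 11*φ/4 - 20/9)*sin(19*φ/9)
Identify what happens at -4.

The point is a regular point.

There is no denominator, hence no pole anywhere.
The factor -sin(19*φ/9) is entire.
So the germ continues analytically to -4.


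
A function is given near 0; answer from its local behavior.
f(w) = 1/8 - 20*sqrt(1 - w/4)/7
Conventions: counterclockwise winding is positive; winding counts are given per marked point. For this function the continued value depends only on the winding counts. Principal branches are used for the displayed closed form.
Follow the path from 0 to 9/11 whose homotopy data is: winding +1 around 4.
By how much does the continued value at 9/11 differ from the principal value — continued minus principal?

The rational part is single-valued and drops out of the difference; each branch term changes only by its own monodromy.
(-20/7)*sqrt(1 - w/(4)): winding +1 is odd, the square root flips sign, contributing -2*(-20/7)*sqrt(1 - (9/11)/(4)) = -2*(-20/7)*sqrt(35/44) = (20/77)*sqrt(385).
Summing the contributions at w = 9/11 gives (20/77)*sqrt(385).

Continued minus principal equals (20/77)*sqrt(385).


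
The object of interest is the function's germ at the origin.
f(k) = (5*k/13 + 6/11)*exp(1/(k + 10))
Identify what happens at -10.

The point is an essential singularity.

The exponent 1/(k - (-10)) has a pole at -10, so exp(1/(k - (-10))) takes every nonzero value near it: an essential singularity (not a pole of any order).


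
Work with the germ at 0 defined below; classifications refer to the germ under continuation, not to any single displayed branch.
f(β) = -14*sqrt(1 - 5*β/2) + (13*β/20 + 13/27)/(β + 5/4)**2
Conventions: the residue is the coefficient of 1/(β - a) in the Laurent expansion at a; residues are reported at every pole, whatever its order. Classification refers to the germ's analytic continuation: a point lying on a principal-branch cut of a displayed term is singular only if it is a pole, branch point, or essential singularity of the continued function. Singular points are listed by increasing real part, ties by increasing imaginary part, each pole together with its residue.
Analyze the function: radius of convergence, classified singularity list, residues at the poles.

Denominator factor (β + 5/4)^2: pole of order 2 at -5/4, modulus 5/4.
Branch term (-14)*sqrt(1 - β/(2/5)): its argument vanishes at β = 2/5, a square-root branch point, modulus 2/5.
The radius of convergence is the smallest modulus among the singular points: 2/5.
The branch term is analytic at -5/4 and contributes nothing to the residue; only the rational part matters.
At the order-2 pole -5/4 set g(β) = (β - (-5/4))^2*(rational part) = 13*β/20 + 13/27.
Order-2 pole: residue = g'(a); g'(-5/4) = 13/20, so the residue is 13/20.
List the singular points by increasing real part (a conjugate pair: the negative imaginary part first).

Radius of convergence at 0: 2/5.
At -5/4: a pole of order 2; residue 13/20.
At 2/5: an algebraic (square-root) branch point.


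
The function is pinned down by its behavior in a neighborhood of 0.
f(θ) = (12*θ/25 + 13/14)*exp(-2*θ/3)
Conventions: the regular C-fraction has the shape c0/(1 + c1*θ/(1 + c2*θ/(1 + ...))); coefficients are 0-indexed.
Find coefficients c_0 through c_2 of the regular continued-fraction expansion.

Taylor coefficients (expand at 0): a_0 = 13/14, a_1 = -73/525, a_2 = -179/1575.
c0 = a_0 = 13/14. Peel one level at a time: if S = 1 + c*θ/S' with S'(0) = 1, then c is the θ-coefficient of S and S' = c*θ/(S - 1).
S_1 = c0/f = 1 + (146/975)*θ + (137666/950625)*θ^2 + ...; c1 = 146/975.
S_2 = c1*θ/(S_1 - 1) = 1 + (-68833/71175)*θ + ...; c2 = -68833/71175.

The regular C-fraction coefficients are [13/14, 146/975, -68833/71175].


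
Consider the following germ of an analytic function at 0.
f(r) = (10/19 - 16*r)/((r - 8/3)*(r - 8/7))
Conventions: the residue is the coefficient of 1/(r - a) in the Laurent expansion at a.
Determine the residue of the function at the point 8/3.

The residue is -8407/304.

At the order-1 pole 8/3 set g(r) = (r - (8/3))*f(r) = (10/19 - 16*r)/(r - 8/7).
Simple pole: residue = g(a) at a = 8/3, which is -8407/304.


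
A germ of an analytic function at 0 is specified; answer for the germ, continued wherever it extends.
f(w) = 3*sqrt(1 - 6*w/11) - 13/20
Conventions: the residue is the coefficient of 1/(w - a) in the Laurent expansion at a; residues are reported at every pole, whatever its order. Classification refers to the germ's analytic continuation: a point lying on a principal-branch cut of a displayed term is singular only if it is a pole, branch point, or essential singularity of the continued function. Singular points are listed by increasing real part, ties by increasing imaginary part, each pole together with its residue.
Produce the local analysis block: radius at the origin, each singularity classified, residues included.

Radius of convergence at 0: 11/6.
At 11/6: an algebraic (square-root) branch point.

Branch term (3)*sqrt(1 - w/(11/6)): its argument vanishes at w = 11/6, a square-root branch point, modulus 11/6.
The radius of convergence is the smallest modulus among the singular points: 11/6.


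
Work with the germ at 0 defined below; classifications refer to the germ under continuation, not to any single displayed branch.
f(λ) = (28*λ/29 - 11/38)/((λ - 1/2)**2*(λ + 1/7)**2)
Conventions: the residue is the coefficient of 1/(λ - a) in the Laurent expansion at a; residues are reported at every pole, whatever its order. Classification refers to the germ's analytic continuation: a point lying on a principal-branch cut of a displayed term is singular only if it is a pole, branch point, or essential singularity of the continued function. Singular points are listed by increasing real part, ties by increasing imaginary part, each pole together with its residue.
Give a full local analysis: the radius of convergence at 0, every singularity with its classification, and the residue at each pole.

Denominator factor (λ - 1/2)^2: pole of order 2 at 1/2, modulus 1/2.
Denominator factor (λ + 1/7)^2: pole of order 2 at -1/7, modulus 1/7.
The radius of convergence is the smallest modulus among the singular points: 1/7.
At the order-2 pole -1/7 set g(λ) = (λ - (-1/7))^2*f(λ) = (28*λ/29 - 11/38)/(λ - 1/2)**2.
Order-2 pole: residue = g'(a); g'(-1/7) = -117992/133893, so the residue is -117992/133893.
At the order-2 pole 1/2 set g(λ) = (λ - (1/2))^2*f(λ) = (28*λ/29 - 11/38)/(λ + 1/7)**2.
Order-2 pole: residue = g'(a); g'(1/2) = 117992/133893, so the residue is 117992/133893.
List the singular points by increasing real part (a conjugate pair: the negative imaginary part first).

Radius of convergence at 0: 1/7.
At -1/7: a pole of order 2; residue -117992/133893.
At 1/2: a pole of order 2; residue 117992/133893.


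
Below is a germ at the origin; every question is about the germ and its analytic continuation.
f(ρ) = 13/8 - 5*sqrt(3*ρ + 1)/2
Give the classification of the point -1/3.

The point is an algebraic (square-root) branch point.

The term (-5/2)*sqrt(1 - ρ/(-1/3)) has argument 1 - -1/3/(-1/3) = 0 at -1/3: a square-root (algebraic, two-sheeted) branch point; the remaining terms are analytic or single-valued there.


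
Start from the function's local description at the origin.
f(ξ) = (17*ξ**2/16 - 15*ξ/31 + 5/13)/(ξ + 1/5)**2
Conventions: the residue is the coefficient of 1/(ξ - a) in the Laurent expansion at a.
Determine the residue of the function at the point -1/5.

The residue is -1127/1240.

At the order-2 pole -1/5 set g(ξ) = (ξ - (-1/5))^2*f(ξ) = 17*ξ**2/16 - 15*ξ/31 + 5/13.
Order-2 pole: residue = g'(a); g'(-1/5) = -1127/1240, so the residue is -1127/1240.


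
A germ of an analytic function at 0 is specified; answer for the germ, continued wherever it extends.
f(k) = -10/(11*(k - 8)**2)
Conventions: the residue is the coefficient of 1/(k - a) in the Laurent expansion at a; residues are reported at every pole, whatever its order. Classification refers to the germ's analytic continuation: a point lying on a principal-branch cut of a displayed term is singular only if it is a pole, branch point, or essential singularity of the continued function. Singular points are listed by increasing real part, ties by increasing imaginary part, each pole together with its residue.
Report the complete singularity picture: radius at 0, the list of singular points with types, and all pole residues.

Radius of convergence at 0: 8.
At 8: a pole of order 2; residue 0.

Denominator factor (k - 8)^2: pole of order 2 at 8, modulus 8.
The radius of convergence is the smallest modulus among the singular points: 8.
At the order-2 pole 8 set g(k) = (k - (8))^2*f(k) = -10/11.
Order-2 pole: residue = g'(a); g'(8) = 0, so the residue is 0.


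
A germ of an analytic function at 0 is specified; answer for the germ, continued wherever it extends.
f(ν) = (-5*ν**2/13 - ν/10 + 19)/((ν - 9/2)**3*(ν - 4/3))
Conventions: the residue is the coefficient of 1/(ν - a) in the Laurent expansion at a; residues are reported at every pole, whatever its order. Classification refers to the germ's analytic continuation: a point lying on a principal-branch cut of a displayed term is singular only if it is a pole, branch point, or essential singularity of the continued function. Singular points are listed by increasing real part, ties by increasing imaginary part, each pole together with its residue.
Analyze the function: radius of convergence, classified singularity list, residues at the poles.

Denominator factor (ν - 4/3): pole of order 1 at 4/3, modulus 4/3.
Denominator factor (ν - 9/2)^3: pole of order 3 at 9/2, modulus 9/2.
The radius of convergence is the smallest modulus among the singular points: 4/3.
At the order-1 pole 4/3 set g(ν) = (ν - (4/3))*f(ν) = (-5*ν**2/13 - ν/10 + 19)/(ν - 9/2)**3.
Simple pole: residue = g(a) at a = 4/3, which is -255288/445835.
At the order-3 pole 9/2 set g(ν) = (ν - (9/2))^3*f(ν) = (-5*ν**2/13 - ν/10 + 19)/(ν - 4/3).
Order-3 pole: residue = g''(a)/2; g''(9/2) = 510576/445835, so the residue is 255288/445835.
List the singular points by increasing real part (a conjugate pair: the negative imaginary part first).

Radius of convergence at 0: 4/3.
At 4/3: a pole of order 1; residue -255288/445835.
At 9/2: a pole of order 3; residue 255288/445835.


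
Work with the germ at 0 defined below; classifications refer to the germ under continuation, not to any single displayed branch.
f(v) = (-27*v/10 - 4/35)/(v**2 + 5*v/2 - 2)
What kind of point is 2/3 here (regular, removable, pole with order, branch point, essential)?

Denominator factors: v**2 + 5*v/2 - 2 = 1/9 at v = 2/3 — none vanishes.
So the germ continues analytically to 2/3.

The point is a regular point.


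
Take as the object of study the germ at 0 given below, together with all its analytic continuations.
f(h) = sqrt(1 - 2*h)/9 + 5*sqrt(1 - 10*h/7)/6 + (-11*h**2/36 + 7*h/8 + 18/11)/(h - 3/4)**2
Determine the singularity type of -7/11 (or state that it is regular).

Denominator factors: h - 3/4 = -61/44 at h = -7/11 — none vanishes.
Branch term sqrt(1 - h/(1/2)): argument at -7/11 is 25/11, nonzero, so -7/11 is not its branch point (a point on a principal cut is still regular for the continued germ).
Branch term sqrt(1 - h/(7/10)): argument at -7/11 is 21/11, nonzero, so -7/11 is not its branch point (a point on a principal cut is still regular for the continued germ).
So the germ continues analytically to -7/11.

The point is a regular point.


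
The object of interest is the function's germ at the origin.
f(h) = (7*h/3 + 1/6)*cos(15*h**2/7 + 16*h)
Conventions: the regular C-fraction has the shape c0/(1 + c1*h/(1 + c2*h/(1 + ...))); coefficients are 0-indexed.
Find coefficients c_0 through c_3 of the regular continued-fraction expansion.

Taylor coefficients (expand at 0): a_0 = 1/6, a_1 = 7/3, a_2 = -64/3, a_3 = -6392/21.
c0 = a_0 = 1/6. Peel one level at a time: if S = 1 + c*h/S' with S'(0) = 1, then c is the h-coefficient of S and S' = c*h/(S - 1).
S_1 = c0/f = 1 + (-14)*h + (324)*h^2 + ...; c1 = -14.
S_2 = c1*h/(S_1 - 1) = 1 + (162/7)*h + (10488/49)*h^2 + ...; c2 = 162/7.
S_3 = c2*h/(S_2 - 1) = 1 + (-1748/189)*h + ...; c3 = -1748/189.

The regular C-fraction coefficients are [1/6, -14, 162/7, -1748/189].


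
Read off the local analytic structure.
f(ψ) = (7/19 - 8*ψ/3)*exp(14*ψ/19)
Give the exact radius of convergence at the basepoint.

The radius of convergence is infinite.

The factor exp(14*ψ/19) is entire and contributes no finite singular point.
The polynomial part has no poles.
No finite singular points: the Taylor series at 0 converges everywhere.


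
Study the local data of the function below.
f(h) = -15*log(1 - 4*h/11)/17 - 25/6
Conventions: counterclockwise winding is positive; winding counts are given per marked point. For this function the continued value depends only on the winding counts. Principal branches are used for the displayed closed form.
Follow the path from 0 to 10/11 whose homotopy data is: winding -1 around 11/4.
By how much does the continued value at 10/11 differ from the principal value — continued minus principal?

Continued minus principal equals (30/17)*pi*i.

The rational part is single-valued and drops out of the difference; each branch term changes only by its own monodromy.
(-15/17)*log(1 - h/(11/4)): each positive loop around 11/4 adds 2*pi*i to the log, so winding -1 contributes (-15/17)*(-1)*2*pi*i = (30/17)*pi*i.
Summing the contributions at h = 10/11 gives (30/17)*pi*i.


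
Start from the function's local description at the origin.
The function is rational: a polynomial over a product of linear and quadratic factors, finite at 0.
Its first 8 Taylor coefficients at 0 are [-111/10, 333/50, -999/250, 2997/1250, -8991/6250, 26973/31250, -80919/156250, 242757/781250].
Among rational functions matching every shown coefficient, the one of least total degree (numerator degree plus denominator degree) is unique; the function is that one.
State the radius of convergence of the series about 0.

No rational of total degree below 1 reproduces all 8 coefficients; solving the [0/1] Pade equations on them gives f(j) = -37/(2*(j + 5/3)), whose expansion matches every shown term.
Denominator factor (j + 5/3): pole of order 1 at -5/3, modulus 5/3.
The radius of convergence is the smallest modulus among the singular points: 5/3.

The radius of convergence is 5/3.


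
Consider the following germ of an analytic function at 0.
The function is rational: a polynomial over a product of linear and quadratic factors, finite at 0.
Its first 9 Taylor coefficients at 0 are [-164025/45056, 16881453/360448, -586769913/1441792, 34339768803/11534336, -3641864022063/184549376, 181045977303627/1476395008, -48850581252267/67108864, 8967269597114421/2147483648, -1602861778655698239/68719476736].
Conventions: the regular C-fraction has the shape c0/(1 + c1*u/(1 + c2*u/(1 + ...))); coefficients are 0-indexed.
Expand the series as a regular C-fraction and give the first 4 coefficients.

Taylor coefficients (read off): a_0 = -164025/45056, a_1 = 16881453/360448, a_2 = -586769913/1441792, a_3 = 34339768803/11534336.
c0 = a_0 = -164025/45056. Peel one level at a time: if S = 1 + c*u/S' with S'(0) = 1, then c is the u-coefficient of S and S' = c*u/(S - 1).
S_1 = c0/f = 1 + (2573/200)*u + (2148679/40000)*u^2 + ...; c1 = 2573/200.
S_2 = c1*u/(S_1 - 1) = 1 + (-2148679/514600)*u + (2529639099/211850528)*u^2 + ...; c2 = -2148679/514600.
S_3 = c2*u/(S_2 - 1) = 1 + (4864690575/1701092636)*u + ...; c3 = 4864690575/1701092636.

The regular C-fraction coefficients are [-164025/45056, 2573/200, -2148679/514600, 4864690575/1701092636].


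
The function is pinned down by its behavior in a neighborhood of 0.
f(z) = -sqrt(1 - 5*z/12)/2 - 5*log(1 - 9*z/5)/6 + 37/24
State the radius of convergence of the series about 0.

Branch term (-5/6)*log(1 - z/(5/9)): its argument vanishes at z = 5/9, a logarithmic branch point, modulus 5/9.
Branch term (-1/2)*sqrt(1 - z/(12/5)): its argument vanishes at z = 12/5, a square-root branch point, modulus 12/5.
The radius of convergence is the smallest modulus among the singular points: 5/9.

The radius of convergence is 5/9.


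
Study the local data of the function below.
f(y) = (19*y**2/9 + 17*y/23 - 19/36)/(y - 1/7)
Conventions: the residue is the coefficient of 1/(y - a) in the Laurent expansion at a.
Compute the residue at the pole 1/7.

The residue is -1709/4508.

At the order-1 pole 1/7 set g(y) = (y - (1/7))*f(y) = 19*y**2/9 + 17*y/23 - 19/36.
Simple pole: residue = g(a) at a = 1/7, which is -1709/4508.


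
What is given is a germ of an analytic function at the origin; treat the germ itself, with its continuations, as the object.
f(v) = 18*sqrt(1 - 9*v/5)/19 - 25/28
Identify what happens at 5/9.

The term (18/19)*sqrt(1 - v/(5/9)) has argument 1 - 5/9/(5/9) = 0 at 5/9: a square-root (algebraic, two-sheeted) branch point; the remaining terms are analytic or single-valued there.

The point is an algebraic (square-root) branch point.


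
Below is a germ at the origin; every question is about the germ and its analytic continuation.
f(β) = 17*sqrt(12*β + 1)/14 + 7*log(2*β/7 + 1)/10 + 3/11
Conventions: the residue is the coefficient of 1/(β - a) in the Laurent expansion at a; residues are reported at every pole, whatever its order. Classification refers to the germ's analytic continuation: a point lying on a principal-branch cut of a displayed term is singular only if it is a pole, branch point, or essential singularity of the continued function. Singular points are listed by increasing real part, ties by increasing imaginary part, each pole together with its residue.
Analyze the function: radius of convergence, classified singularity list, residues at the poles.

Branch term (17/14)*sqrt(1 - β/(-1/12)): its argument vanishes at β = -1/12, a square-root branch point, modulus 1/12.
Branch term (7/10)*log(1 - β/(-7/2)): its argument vanishes at β = -7/2, a logarithmic branch point, modulus 7/2.
The radius of convergence is the smallest modulus among the singular points: 1/12.
List the singular points by increasing real part (a conjugate pair: the negative imaginary part first).

Radius of convergence at 0: 1/12.
At -7/2: a logarithmic branch point.
At -1/12: an algebraic (square-root) branch point.


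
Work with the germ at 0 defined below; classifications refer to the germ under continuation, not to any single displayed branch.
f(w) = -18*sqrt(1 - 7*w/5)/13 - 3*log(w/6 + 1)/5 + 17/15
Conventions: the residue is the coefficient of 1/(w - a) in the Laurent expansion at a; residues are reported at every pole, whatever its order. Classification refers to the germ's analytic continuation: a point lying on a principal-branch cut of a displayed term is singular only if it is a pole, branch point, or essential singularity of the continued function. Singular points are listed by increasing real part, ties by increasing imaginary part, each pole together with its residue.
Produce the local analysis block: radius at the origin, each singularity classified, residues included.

Branch term (-3/5)*log(1 - w/(-6)): its argument vanishes at w = -6, a logarithmic branch point, modulus 6.
Branch term (-18/13)*sqrt(1 - w/(5/7)): its argument vanishes at w = 5/7, a square-root branch point, modulus 5/7.
The radius of convergence is the smallest modulus among the singular points: 5/7.
List the singular points by increasing real part (a conjugate pair: the negative imaginary part first).

Radius of convergence at 0: 5/7.
At -6: a logarithmic branch point.
At 5/7: an algebraic (square-root) branch point.


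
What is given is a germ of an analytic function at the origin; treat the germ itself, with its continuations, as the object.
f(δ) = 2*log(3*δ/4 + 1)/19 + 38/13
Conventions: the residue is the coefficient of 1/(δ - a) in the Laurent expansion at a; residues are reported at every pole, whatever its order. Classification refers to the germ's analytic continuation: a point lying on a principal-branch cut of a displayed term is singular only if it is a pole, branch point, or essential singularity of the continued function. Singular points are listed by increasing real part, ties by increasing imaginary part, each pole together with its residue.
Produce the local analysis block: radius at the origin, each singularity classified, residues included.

Branch term (2/19)*log(1 - δ/(-4/3)): its argument vanishes at δ = -4/3, a logarithmic branch point, modulus 4/3.
The radius of convergence is the smallest modulus among the singular points: 4/3.

Radius of convergence at 0: 4/3.
At -4/3: a logarithmic branch point.


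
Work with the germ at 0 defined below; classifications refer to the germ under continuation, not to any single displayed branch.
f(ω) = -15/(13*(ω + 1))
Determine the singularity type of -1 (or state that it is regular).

The denominator factor ω + 1 vanishes at -1 and appears to the power 1; the numerator there equals -15/13, nonzero, and no other factor vanishes.
Hence a pole whose order is the multiplicity, 1.

The point is a pole of order 1.


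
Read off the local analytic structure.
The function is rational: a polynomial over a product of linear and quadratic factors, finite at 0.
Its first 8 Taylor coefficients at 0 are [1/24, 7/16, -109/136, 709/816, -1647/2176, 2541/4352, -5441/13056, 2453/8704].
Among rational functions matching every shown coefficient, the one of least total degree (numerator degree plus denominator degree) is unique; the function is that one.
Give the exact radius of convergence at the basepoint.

No rational of total degree below 5 reproduces all 8 coefficients; solving the [2/3] Pade equations on them gives f(ζ) = (-31*ζ**2/34 + 4*ζ + 1/3)/(ζ + 2)**3, whose expansion matches every shown term.
Denominator factor (ζ + 2)^3: pole of order 3 at -2, modulus 2.
The radius of convergence is the smallest modulus among the singular points: 2.

The radius of convergence is 2.


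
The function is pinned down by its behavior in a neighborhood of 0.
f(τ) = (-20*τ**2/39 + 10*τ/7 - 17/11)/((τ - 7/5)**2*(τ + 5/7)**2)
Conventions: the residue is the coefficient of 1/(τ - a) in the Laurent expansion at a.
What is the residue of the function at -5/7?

At the order-2 pole -5/7 set g(τ) = (τ - (-5/7))^2*f(τ) = (-20*τ**2/39 + 10*τ/7 - 17/11)/(τ - 7/5)**2.
Order-2 pole: residue = g'(a); g'(-5/7) = -9984625/86920548, so the residue is -9984625/86920548.

The residue is -9984625/86920548.


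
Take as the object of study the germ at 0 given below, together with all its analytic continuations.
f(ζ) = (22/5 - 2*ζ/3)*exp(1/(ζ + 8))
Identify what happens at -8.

The exponent 1/(ζ - (-8)) has a pole at -8, so exp(1/(ζ - (-8))) takes every nonzero value near it: an essential singularity (not a pole of any order).

The point is an essential singularity.


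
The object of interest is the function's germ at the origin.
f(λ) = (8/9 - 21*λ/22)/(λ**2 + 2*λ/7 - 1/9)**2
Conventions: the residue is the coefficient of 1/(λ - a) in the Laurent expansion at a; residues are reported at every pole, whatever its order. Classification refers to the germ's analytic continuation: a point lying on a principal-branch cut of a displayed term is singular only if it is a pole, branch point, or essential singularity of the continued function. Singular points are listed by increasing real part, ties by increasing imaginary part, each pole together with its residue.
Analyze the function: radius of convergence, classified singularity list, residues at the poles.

Radius of convergence at 0: -1/7 + (1/21)*sqrt(58).
At -1/7 - (1/21)*sqrt(58): a pole of order 2; residue (7203/10208)*sqrt(58).
At -1/7 + (1/21)*sqrt(58): a pole of order 2; residue -(7203/10208)*sqrt(58).

Denominator factor (λ**2 + 2*λ/7 - 1/9)^2: discriminant 232/441, real irrational roots -1/7 + (1/21)*sqrt(58) and -1/7 - (1/21)*sqrt(58); poles of order 2, moduli -1/7 + (1/21)*sqrt(58) and 1/7 + (1/21)*sqrt(58).
The radius of convergence is the smallest modulus among the singular points: -1/7 + (1/21)*sqrt(58).
The factor λ**2 + 2*λ/7 - 1/9 splits as (λ - a)(λ - a') with a = -1/7 - (1/21)*sqrt(58), a' = -1/7 + (1/21)*sqrt(58). At the order-2 pole a set g(λ) = (λ - a)^2*f(λ) = [8/9 - 21*λ/22] / (λ - a')^2.
Order-2 pole: residue = g'(a); g'(-1/7 - (1/21)*sqrt(58)) = (7203/10208)*sqrt(58), so the residue is (7203/10208)*sqrt(58).
The factor λ**2 + 2*λ/7 - 1/9 splits as (λ - a)(λ - a') with a = -1/7 + (1/21)*sqrt(58), a' = -1/7 - (1/21)*sqrt(58). At the order-2 pole a set g(λ) = (λ - a)^2*f(λ) = [8/9 - 21*λ/22] / (λ - a')^2.
Order-2 pole: residue = g'(a); g'(-1/7 + (1/21)*sqrt(58)) = -(7203/10208)*sqrt(58), so the residue is -(7203/10208)*sqrt(58).
List the singular points by increasing real part (a conjugate pair: the negative imaginary part first).


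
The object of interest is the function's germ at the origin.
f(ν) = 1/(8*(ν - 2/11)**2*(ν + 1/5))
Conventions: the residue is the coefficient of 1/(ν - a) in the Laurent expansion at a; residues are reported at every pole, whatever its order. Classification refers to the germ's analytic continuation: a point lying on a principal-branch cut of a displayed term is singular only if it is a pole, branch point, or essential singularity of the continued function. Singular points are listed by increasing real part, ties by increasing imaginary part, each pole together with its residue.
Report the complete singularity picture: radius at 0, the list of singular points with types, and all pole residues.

Radius of convergence at 0: 2/11.
At -1/5: a pole of order 1; residue 3025/3528.
At 2/11: a pole of order 2; residue -3025/3528.

Denominator factor (ν + 1/5): pole of order 1 at -1/5, modulus 1/5.
Denominator factor (ν - 2/11)^2: pole of order 2 at 2/11, modulus 2/11.
The radius of convergence is the smallest modulus among the singular points: 2/11.
At the order-1 pole -1/5 set g(ν) = (ν - (-1/5))*f(ν) = 1/(8*(ν - 2/11)**2).
Simple pole: residue = g(a) at a = -1/5, which is 3025/3528.
At the order-2 pole 2/11 set g(ν) = (ν - (2/11))^2*f(ν) = 1/(8*(ν + 1/5)).
Order-2 pole: residue = g'(a); g'(2/11) = -3025/3528, so the residue is -3025/3528.
List the singular points by increasing real part (a conjugate pair: the negative imaginary part first).


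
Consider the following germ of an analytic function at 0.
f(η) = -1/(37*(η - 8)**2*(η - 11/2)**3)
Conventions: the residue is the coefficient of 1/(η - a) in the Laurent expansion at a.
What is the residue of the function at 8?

The residue is 48/23125.

At the order-2 pole 8 set g(η) = (η - (8))^2*f(η) = -1/(37*(η - 11/2)**3).
Order-2 pole: residue = g'(a); g'(8) = 48/23125, so the residue is 48/23125.


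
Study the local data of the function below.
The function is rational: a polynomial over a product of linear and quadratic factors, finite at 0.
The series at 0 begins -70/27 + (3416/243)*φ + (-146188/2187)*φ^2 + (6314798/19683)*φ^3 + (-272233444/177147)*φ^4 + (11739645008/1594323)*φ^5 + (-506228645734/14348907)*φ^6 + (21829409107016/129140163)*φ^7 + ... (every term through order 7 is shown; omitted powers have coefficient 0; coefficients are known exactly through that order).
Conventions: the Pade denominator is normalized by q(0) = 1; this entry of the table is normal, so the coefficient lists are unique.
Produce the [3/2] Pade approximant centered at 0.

The Pade approximant has numerator coefficients [-70/27, 17623564/5001957, -10214932/15005871, 2750174/15005871]; denominator coefficients [1, 20324062/5001957, -17449108/5001957].

Taylor coefficients needed (read off): a_0 = -70/27, a_1 = 3416/243, a_2 = -146188/2187, a_3 = 6314798/19683, a_4 = -272233444/177147, a_5 = 11739645008/1594323.
Write the denominator as Q(φ) = 1 + q1*φ + q2*φ^2. Requiring Q*f - P = O(φ^6) with deg P <= 3 kills the coefficients of φ^4..φ^5 in Q*f:
  φ^4: a_4 + q1*a_3 + q2*a_2 = 0, i.e. -272233444/177147 + (6314798/19683)*q1 + (-146188/2187)*q2 = 0.
  φ^5: a_5 + q1*a_4 + q2*a_3 = 0, i.e. 11739645008/1594323 + (-272233444/177147)*q1 + (6314798/19683)*q2 = 0.
Solving this linear system: q1 = 20324062/5001957, q2 = -17449108/5001957.
The numerator is Q*f truncated at degree 3: P0 = a_0 = -70/27; P1 = a_1 + q1*a_0 = 17623564/5001957; P2 = a_2 + q1*a_1 + q2*a_0 = -10214932/15005871; P3 = a_3 + q1*a_2 + q2*a_1 = 2750174/15005871.


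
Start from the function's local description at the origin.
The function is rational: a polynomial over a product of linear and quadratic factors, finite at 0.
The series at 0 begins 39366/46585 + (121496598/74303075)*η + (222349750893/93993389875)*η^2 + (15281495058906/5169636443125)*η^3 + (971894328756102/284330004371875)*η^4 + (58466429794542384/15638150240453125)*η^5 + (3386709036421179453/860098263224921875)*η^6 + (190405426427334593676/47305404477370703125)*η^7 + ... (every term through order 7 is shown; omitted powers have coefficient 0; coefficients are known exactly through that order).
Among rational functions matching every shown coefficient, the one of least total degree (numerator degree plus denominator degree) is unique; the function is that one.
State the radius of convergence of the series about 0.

No rational of total degree below 6 reproduces all 8 coefficients; solving the [2/4] Pade equations on them gives f(η) = (15*η**2/23 - 6*η/29 - 18/7)/((η - 11/9)**3*(η + 5/3)), whose expansion matches every shown term.
Denominator factor (η - 11/9)^3: pole of order 3 at 11/9, modulus 11/9.
Denominator factor (η + 5/3): pole of order 1 at -5/3, modulus 5/3.
The radius of convergence is the smallest modulus among the singular points: 11/9.

The radius of convergence is 11/9.


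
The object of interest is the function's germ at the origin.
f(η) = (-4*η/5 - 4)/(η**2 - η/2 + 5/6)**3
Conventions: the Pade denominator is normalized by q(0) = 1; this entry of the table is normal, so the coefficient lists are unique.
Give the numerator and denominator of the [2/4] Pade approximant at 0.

Taylor coefficients needed (expand at 0): a_0 = -864/125, a_1 = -1728/125, a_2 = 23328/3125, a_3 = 730944/15625, a_4 = 396576/15625, a_5 = -31119552/390625, a_6 = -45232992/390625.
Write the denominator as Q(η) = 1 + q1*η + q2*η^2 + q3*η^3 + q4*η^4. Requiring Q*f - P = O(η^7) with deg P <= 2 kills the coefficients of η^3..η^6 in Q*f:
  η^3: a_3 + q1*a_2 + q2*a_1 + q3*a_0 = 0, i.e. 730944/15625 + (23328/3125)*q1 + (-1728/125)*q2 + (-864/125)*q3 = 0.
  η^4: a_4 + q1*a_3 + q2*a_2 + q3*a_1 + q4*a_0 = 0, i.e. 396576/15625 + (730944/15625)*q1 + (23328/3125)*q2 + (-1728/125)*q3 + (-864/125)*q4 = 0.
  η^5: a_5 + q1*a_4 + q2*a_3 + q3*a_2 + q4*a_1 = 0, i.e. -31119552/390625 + (396576/15625)*q1 + (730944/15625)*q2 + (23328/3125)*q3 + (-1728/125)*q4 = 0.
  η^6: a_6 + q1*a_5 + q2*a_4 + q3*a_3 + q4*a_2 = 0, i.e. -45232992/390625 + (-31119552/390625)*q1 + (396576/15625)*q2 + (730944/15625)*q3 + (23328/3125)*q4 = 0.
Solving this linear system: q1 = -30971/21145, q2 = 417483/105725, q3 = -1433313/528625, q4 = 1821852/528625.
The numerator is Q*f truncated at degree 2: P0 = a_0 = -864/125; P1 = a_1 + q1*a_0 = -9779616/2643125; P2 = a_2 + q1*a_1 + q2*a_0 = 1107648/2643125.

The Pade approximant has numerator coefficients [-864/125, -9779616/2643125, 1107648/2643125]; denominator coefficients [1, -30971/21145, 417483/105725, -1433313/528625, 1821852/528625].


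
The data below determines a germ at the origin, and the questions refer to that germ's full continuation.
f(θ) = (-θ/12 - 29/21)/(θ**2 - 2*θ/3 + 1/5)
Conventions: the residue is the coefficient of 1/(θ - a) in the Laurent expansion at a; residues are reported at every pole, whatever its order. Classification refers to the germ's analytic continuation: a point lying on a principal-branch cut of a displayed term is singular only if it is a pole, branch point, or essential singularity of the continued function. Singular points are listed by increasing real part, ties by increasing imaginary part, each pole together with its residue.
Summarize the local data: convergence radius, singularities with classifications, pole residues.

Radius of convergence at 0: (1/5)*sqrt(5).
At (1/3) - ((2/15)*sqrt(5))*i: a pole of order 1; residue (-1/24) - ((355/336)*sqrt(5))*i.
At (1/3) + ((2/15)*sqrt(5))*i: a pole of order 1; residue (-1/24) + ((355/336)*sqrt(5))*i.

Denominator factor (θ**2 - 2*θ/3 + 1/5): discriminant -16/45, complex-conjugate roots (1/3) + ((2/15)*sqrt(5))*i and (1/3) - ((2/15)*sqrt(5))*i; poles of order 1, moduli (1/5)*sqrt(5) and (1/5)*sqrt(5).
The radius of convergence is the smallest modulus among the singular points: (1/5)*sqrt(5).
The factor θ**2 - 2*θ/3 + 1/5 splits as (θ - a)(θ - a') with a = (1/3) - ((2/15)*sqrt(5))*i, a' = (1/3) + ((2/15)*sqrt(5))*i. At the order-1 pole a set g(θ) = (θ - a)*f(θ) = [-θ/12 - 29/21] / (θ - a').
Simple pole: residue = g(a) at a = (1/3) - ((2/15)*sqrt(5))*i, which is (-1/24) - ((355/336)*sqrt(5))*i.
The factor θ**2 - 2*θ/3 + 1/5 splits as (θ - a)(θ - a') with a = (1/3) + ((2/15)*sqrt(5))*i, a' = (1/3) - ((2/15)*sqrt(5))*i. At the order-1 pole a set g(θ) = (θ - a)*f(θ) = [-θ/12 - 29/21] / (θ - a').
Simple pole: residue = g(a) at a = (1/3) + ((2/15)*sqrt(5))*i, which is (-1/24) + ((355/336)*sqrt(5))*i.
List the singular points by increasing real part (a conjugate pair: the negative imaginary part first).


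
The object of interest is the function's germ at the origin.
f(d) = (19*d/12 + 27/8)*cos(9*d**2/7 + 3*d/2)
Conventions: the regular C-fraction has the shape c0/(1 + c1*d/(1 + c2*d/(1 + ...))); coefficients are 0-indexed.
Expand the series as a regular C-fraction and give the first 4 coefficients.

Taylor coefficients (expand at 0): a_0 = 27/8, a_1 = 19/12, a_2 = -243/64, a_3 = -1857/224.
c0 = a_0 = 27/8. Peel one level at a time: if S = 1 + c*d/S' with S'(0) = 1, then c is the d-coefficient of S and S' = c*d/(S - 1).
S_1 = c0/f = 1 + (-38/81)*d + (70601/52488)*d^2 + ...; c1 = -38/81.
S_2 = c1*d/(S_1 - 1) = 1 + (70601/24624)*d + (7107255/646912)*d^2 + ...; c2 = 70601/24624.
S_3 = c2*d/(S_2 - 1) = 1 + (-575687655/150238928)*d + ...; c3 = -575687655/150238928.

The regular C-fraction coefficients are [27/8, -38/81, 70601/24624, -575687655/150238928].


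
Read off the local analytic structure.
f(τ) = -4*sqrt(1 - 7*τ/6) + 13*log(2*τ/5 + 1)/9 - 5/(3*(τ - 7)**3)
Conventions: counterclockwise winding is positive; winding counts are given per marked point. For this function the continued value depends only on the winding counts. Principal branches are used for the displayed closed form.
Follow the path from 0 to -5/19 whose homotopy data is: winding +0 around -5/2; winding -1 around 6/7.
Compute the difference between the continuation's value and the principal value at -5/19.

Continued minus principal equals (4/57)*sqrt(16986).

The rational part is single-valued and drops out of the difference; each branch term changes only by its own monodromy.
(-4)*sqrt(1 - τ/(6/7)): winding -1 is odd, the square root flips sign, contributing -2*(-4)*sqrt(1 - (-5/19)/(6/7)) = -2*(-4)*sqrt(149/114) = (4/57)*sqrt(16986).
(13/9)*log(1 - τ/(-5/2)): winding 0 around -5/2, so this term returns to its principal value, contribution 0.
Summing the contributions at τ = -5/19 gives (4/57)*sqrt(16986).


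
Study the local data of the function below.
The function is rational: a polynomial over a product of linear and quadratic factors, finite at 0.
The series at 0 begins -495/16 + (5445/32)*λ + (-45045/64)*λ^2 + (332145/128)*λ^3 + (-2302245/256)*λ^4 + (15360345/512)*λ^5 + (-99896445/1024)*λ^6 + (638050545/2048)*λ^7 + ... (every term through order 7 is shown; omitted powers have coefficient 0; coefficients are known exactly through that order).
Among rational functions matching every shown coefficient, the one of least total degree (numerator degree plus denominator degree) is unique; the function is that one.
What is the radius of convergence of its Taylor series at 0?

The radius of convergence is 1/3.

No rational of total degree below 2 reproduces all 8 coefficients; solving the [0/2] Pade equations on them gives f(λ) = -33/(8*(λ + 1/3)*(λ + 2/5)), whose expansion matches every shown term.
Denominator factor (λ + 1/3): pole of order 1 at -1/3, modulus 1/3.
Denominator factor (λ + 2/5): pole of order 1 at -2/5, modulus 2/5.
The radius of convergence is the smallest modulus among the singular points: 1/3.


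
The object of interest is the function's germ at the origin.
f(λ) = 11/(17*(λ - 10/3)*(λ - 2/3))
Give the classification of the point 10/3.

The point is a pole of order 1.

The denominator factor λ - 10/3 vanishes at 10/3 and appears to the power 1; the numerator there equals 11/17, nonzero, and no other factor vanishes.
Hence a pole whose order is the multiplicity, 1.


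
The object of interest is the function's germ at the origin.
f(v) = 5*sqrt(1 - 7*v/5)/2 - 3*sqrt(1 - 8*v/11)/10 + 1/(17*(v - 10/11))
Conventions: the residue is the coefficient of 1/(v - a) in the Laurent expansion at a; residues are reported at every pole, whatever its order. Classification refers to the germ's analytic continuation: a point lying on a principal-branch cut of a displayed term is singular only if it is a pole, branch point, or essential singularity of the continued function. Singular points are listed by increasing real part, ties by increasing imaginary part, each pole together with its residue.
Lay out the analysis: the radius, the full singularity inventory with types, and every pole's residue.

Radius of convergence at 0: 5/7.
At 5/7: an algebraic (square-root) branch point.
At 10/11: a pole of order 1; residue 1/17.
At 11/8: an algebraic (square-root) branch point.

Denominator factor (v - 10/11): pole of order 1 at 10/11, modulus 10/11.
Branch term (5/2)*sqrt(1 - v/(5/7)): its argument vanishes at v = 5/7, a square-root branch point, modulus 5/7.
Branch term (-3/10)*sqrt(1 - v/(11/8)): its argument vanishes at v = 11/8, a square-root branch point, modulus 11/8.
The radius of convergence is the smallest modulus among the singular points: 5/7.
The branch terms are analytic at 10/11 and contribute nothing to the residue; only the rational part matters.
At the order-1 pole 10/11 set g(v) = (v - (10/11))*(rational part) = 1/17.
Simple pole: residue = g(a) at a = 10/11, which is 1/17.
List the singular points by increasing real part (a conjugate pair: the negative imaginary part first).


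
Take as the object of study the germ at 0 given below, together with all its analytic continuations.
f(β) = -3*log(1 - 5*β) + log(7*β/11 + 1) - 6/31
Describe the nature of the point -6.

The point is a regular point.

There is no denominator, hence no pole anywhere.
Branch term log(1 - β/(-11/7)): argument at -6 is -31/11, nonzero, so -6 is not its branch point (a point on a principal cut is still regular for the continued germ).
Branch term log(1 - β/(1/5)): argument at -6 is 31, nonzero, so -6 is not its branch point (a point on a principal cut is still regular for the continued germ).
So the germ continues analytically to -6.


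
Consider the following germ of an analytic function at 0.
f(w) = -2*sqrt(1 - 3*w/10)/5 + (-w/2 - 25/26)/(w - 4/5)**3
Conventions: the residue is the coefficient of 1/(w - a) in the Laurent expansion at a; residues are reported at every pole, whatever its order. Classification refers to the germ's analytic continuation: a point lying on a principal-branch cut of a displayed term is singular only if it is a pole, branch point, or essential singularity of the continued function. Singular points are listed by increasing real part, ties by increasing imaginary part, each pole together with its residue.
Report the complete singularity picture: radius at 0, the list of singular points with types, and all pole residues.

Denominator factor (w - 4/5)^3: pole of order 3 at 4/5, modulus 4/5.
Branch term (-2/5)*sqrt(1 - w/(10/3)): its argument vanishes at w = 10/3, a square-root branch point, modulus 10/3.
The radius of convergence is the smallest modulus among the singular points: 4/5.
The branch term is analytic at 4/5 and contributes nothing to the residue; only the rational part matters.
At the order-3 pole 4/5 set g(w) = (w - (4/5))^3*(rational part) = -w/2 - 25/26.
Order-3 pole: residue = g''(a)/2; g''(4/5) = 0, so the residue is 0.
List the singular points by increasing real part (a conjugate pair: the negative imaginary part first).

Radius of convergence at 0: 4/5.
At 4/5: a pole of order 3; residue 0.
At 10/3: an algebraic (square-root) branch point.
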